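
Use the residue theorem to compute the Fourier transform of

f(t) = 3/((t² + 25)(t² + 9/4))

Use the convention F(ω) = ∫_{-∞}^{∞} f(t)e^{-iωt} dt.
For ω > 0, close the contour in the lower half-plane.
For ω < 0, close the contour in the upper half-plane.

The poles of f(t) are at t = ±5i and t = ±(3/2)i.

Let g(z) = f(z)e^{-iωz}; for large |z| the factor e^{-iωz} decays in the lower half-plane when ω > 0 and in the upper half-plane when ω < 0.

Case ω > 0 (lower half-plane, clockwise contour ⇒ F(ω) = -2πi·ΣRes):
  Res_{z = - 5 i} g(z) = - \frac{6 i e^{- 5 \omega}}{455}
  Res_{z = - \frac{3 i}{2}} g(z) = \frac{4 i e^{- \frac{3 \omega}{2}}}{91}
  F(ω) = -2πi·ΣRes = - \frac{12 \pi e^{- 5 \omega}}{455} + \frac{8 \pi e^{- \frac{3 \omega}{2}}}{91}

Case ω < 0 (upper half-plane, counterclockwise contour ⇒ F(ω) = +2πi·ΣRes):
  Res_{z = 5 i} g(z) = \frac{6 i e^{5 \omega}}{455}
  Res_{z = \frac{3 i}{2}} g(z) = - \frac{4 i e^{\frac{3 \omega}{2}}}{91}
  F(ω) = 2πi·ΣRes = \frac{4 \pi \left(10 e^{\frac{3 \omega}{2}} - 3 e^{5 \omega}\right)}{455}

Both cases combine into a single formula in |ω|:

F(ω) = - \frac{12 \pi e^{- 5 \left|{\omega}\right|}}{455} + \frac{8 \pi e^{- \frac{3 \left|{\omega}\right|}{2}}}{91}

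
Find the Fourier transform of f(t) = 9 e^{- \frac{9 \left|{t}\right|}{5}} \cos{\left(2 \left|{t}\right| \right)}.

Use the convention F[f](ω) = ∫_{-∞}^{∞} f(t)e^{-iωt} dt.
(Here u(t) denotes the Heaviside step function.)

F(ω) = \frac{810 \left(25 \omega^{2} + 181\right)}{625 \omega^{4} - 950 \omega^{2} + 32761}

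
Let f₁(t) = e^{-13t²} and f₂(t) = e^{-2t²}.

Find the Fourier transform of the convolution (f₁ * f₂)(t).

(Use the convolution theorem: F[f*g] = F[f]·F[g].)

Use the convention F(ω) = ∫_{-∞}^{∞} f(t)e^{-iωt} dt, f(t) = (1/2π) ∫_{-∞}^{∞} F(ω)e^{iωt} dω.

F[f₁*f₂](ω) = \frac{\sqrt{26} \pi e^{- \frac{15 \omega^{2}}{104}}}{26}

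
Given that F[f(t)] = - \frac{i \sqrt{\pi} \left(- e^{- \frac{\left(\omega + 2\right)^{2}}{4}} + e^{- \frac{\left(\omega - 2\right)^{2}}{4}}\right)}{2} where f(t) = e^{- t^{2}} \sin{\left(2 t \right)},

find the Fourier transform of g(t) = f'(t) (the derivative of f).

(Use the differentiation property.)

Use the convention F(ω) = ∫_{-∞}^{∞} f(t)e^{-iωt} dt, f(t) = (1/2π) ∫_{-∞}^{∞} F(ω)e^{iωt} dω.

F[g](ω) = \frac{\sqrt{\pi} \omega \left(e^{2 \omega} - 1\right) e^{- \frac{\omega^{2}}{4} - \omega - 1}}{2}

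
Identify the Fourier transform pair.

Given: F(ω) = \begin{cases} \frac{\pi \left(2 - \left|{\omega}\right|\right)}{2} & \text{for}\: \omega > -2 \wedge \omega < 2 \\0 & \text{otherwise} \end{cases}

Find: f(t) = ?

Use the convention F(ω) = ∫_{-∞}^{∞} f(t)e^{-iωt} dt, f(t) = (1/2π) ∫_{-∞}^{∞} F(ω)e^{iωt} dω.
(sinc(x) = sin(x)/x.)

f(t) = \operatorname{sinc}^{2}{\left(t \right)}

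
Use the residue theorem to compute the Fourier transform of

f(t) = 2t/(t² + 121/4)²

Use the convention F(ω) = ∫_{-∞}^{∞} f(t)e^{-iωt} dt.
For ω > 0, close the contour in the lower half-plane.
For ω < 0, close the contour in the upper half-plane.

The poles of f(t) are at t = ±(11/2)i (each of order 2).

Let g(z) = f(z)e^{-iωz}; for large |z| the factor e^{-iωz} decays in the lower half-plane when ω > 0 and in the upper half-plane when ω < 0.

Case ω > 0 (lower half-plane, clockwise contour ⇒ F(ω) = -2πi·ΣRes):
  Res_{z = - \frac{11 i}{2}} g(z) = \frac{\omega e^{- \frac{11 \omega}{2}}}{11} (pole of order 2)
  F(ω) = -2πi·ΣRes = - \frac{2 i \pi \omega e^{- \frac{11 \omega}{2}}}{11}

Case ω < 0 (upper half-plane, counterclockwise contour ⇒ F(ω) = +2πi·ΣRes):
  Res_{z = \frac{11 i}{2}} g(z) = - \frac{\omega e^{\frac{11 \omega}{2}}}{11} (pole of order 2)
  F(ω) = 2πi·ΣRes = - \frac{2 i \pi \omega e^{\frac{11 \omega}{2}}}{11}

Both cases combine into a single formula in |ω|:

F(ω) = - \frac{2 i \pi \omega e^{- \frac{11 \left|{\omega}\right|}{2}}}{11}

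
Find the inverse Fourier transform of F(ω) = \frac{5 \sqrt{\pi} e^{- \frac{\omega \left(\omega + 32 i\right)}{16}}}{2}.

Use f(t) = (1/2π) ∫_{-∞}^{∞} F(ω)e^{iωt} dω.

f(t) = 5 e^{- 4 \left(t - 2\right)^{2}}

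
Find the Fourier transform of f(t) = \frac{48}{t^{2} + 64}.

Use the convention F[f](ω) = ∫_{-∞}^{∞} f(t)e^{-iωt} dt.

F(ω) = 6 \pi e^{- 8 \left|{\omega}\right|}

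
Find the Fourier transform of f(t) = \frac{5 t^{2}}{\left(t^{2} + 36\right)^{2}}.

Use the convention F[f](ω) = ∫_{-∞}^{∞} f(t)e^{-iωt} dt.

F(ω) = \frac{5 \pi \left(1 - 6 \left|{\omega}\right|\right) e^{- 6 \left|{\omega}\right|}}{12}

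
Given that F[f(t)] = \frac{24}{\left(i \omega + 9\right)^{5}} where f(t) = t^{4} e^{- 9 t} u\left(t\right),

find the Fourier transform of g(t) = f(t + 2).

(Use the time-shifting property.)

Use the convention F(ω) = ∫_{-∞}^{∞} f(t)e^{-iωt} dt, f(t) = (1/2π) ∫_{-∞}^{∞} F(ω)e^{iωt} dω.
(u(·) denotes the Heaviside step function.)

F[g](ω) = \frac{24 e^{2 i \omega}}{\left(i \omega + 9\right)^{5}}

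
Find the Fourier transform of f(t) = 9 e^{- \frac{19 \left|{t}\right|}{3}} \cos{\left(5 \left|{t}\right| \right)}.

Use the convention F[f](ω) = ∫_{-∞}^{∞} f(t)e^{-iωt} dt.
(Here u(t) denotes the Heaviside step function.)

F(ω) = \frac{1026 \left(9 \omega^{2} + 586\right)}{81 \omega^{4} + 2448 \omega^{2} + 343396}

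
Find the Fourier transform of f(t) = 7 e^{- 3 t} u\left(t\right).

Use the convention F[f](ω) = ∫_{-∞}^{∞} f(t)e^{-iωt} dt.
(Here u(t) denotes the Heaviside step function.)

F(ω) = \frac{7}{i \omega + 3}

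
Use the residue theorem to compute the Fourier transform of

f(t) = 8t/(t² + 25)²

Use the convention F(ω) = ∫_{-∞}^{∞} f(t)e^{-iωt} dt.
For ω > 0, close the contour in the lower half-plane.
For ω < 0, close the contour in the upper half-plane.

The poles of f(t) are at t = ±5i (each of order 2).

Let g(z) = f(z)e^{-iωz}; for large |z| the factor e^{-iωz} decays in the lower half-plane when ω > 0 and in the upper half-plane when ω < 0.

Case ω > 0 (lower half-plane, clockwise contour ⇒ F(ω) = -2πi·ΣRes):
  Res_{z = - 5 i} g(z) = \frac{2 \omega e^{- 5 \omega}}{5} (pole of order 2)
  F(ω) = -2πi·ΣRes = - \frac{4 i \pi \omega e^{- 5 \omega}}{5}

Case ω < 0 (upper half-plane, counterclockwise contour ⇒ F(ω) = +2πi·ΣRes):
  Res_{z = 5 i} g(z) = - \frac{2 \omega e^{5 \omega}}{5} (pole of order 2)
  F(ω) = 2πi·ΣRes = - \frac{4 i \pi \omega e^{5 \omega}}{5}

Both cases combine into a single formula in |ω|:

F(ω) = - \frac{4 i \pi \omega e^{- 5 \left|{\omega}\right|}}{5}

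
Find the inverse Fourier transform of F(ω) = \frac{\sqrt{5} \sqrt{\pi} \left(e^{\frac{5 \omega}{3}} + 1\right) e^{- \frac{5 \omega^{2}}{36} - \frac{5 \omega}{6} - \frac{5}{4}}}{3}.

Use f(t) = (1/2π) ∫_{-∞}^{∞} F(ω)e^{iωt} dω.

f(t) = 2 e^{- \frac{9 t^{2}}{5}} \cos{\left(3 t \right)}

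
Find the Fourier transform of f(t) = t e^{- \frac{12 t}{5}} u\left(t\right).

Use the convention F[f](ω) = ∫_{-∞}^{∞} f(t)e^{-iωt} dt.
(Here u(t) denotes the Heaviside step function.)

F(ω) = \frac{25}{\left(5 i \omega + 12\right)^{2}}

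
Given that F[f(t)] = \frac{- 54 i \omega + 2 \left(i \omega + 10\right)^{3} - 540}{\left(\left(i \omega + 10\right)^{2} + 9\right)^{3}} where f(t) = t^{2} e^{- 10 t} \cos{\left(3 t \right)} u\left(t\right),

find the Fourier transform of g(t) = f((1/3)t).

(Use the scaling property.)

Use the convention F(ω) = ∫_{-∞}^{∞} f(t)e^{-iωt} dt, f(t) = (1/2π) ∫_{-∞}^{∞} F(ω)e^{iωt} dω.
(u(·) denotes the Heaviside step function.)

F[g](ω) = \frac{6 \left(- 81 i \omega + \left(3 i \omega + 10\right)^{3} - 270\right)}{\left(\left(3 i \omega + 10\right)^{2} + 9\right)^{3}}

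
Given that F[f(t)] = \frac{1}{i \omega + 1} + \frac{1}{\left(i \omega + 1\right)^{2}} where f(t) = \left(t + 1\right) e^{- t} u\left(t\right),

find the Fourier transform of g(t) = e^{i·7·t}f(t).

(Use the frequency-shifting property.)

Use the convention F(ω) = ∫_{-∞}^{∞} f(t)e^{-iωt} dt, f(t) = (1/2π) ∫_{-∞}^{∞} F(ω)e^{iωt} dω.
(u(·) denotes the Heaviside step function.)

F[g](ω) = \frac{i \left(\omega - 7\right) + \left(i \left(\omega - 7\right) + 1\right)^{2} + 1}{\left(i \left(\omega - 7\right) + 1\right)^{3}}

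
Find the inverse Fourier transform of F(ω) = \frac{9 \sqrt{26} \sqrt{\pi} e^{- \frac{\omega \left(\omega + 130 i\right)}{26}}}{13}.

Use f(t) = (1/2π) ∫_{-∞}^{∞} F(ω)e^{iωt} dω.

f(t) = 9 e^{- \frac{13 \left(t - 5\right)^{2}}{2}}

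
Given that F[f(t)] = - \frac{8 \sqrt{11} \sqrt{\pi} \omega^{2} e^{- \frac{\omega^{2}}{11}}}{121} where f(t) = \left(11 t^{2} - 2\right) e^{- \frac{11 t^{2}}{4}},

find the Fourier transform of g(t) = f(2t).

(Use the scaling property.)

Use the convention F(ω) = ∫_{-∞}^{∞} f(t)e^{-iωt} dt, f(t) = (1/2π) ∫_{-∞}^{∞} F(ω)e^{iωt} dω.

F[g](ω) = - \frac{\sqrt{11} \sqrt{\pi} \omega^{2} e^{- \frac{\omega^{2}}{44}}}{121}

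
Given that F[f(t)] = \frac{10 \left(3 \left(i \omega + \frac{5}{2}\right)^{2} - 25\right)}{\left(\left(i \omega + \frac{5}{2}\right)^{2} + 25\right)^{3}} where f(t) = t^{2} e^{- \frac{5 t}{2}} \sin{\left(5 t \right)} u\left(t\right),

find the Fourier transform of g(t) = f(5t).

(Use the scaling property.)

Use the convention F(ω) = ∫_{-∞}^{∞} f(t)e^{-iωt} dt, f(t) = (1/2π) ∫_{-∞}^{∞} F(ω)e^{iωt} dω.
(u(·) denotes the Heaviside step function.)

F[g](ω) = \frac{20000 \left(3 \left(2 i \omega + 25\right)^{2} - 2500\right)}{\left(\left(2 i \omega + 25\right)^{2} + 2500\right)^{3}}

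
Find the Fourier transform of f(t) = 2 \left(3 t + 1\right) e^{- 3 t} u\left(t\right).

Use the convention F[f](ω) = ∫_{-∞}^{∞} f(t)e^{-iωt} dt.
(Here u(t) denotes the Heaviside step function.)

F(ω) = \frac{2 \left(- i \omega - 6\right)}{\omega^{2} - 6 i \omega - 9}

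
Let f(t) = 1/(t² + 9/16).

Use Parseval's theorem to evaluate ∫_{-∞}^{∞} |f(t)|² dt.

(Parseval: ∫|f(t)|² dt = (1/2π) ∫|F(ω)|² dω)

∫|f(t)|² dt = \frac{32 \pi}{27}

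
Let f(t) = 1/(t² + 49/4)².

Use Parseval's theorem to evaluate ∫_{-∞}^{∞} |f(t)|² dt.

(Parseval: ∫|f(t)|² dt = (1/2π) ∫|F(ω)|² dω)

∫|f(t)|² dt = \frac{40 \pi}{823543}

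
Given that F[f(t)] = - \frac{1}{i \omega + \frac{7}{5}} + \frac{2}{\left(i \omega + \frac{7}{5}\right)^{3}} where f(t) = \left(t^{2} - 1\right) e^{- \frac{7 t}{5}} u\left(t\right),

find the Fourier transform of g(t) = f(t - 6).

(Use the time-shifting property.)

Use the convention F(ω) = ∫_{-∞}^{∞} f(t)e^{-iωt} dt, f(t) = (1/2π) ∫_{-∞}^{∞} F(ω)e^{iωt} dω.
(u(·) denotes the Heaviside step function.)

F[g](ω) = \frac{5 \left(250 i \omega - \left(5 i \omega + 7\right)^{3} + 350\right) e^{- 6 i \omega}}{\left(5 i \omega + 7\right)^{4}}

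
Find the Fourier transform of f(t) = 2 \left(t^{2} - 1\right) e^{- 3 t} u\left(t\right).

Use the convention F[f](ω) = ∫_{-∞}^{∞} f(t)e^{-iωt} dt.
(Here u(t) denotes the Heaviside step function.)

F(ω) = \frac{2 \left(2 i \omega - \left(i \omega + 3\right)^{3} + 6\right)}{\left(i \omega + 3\right)^{4}}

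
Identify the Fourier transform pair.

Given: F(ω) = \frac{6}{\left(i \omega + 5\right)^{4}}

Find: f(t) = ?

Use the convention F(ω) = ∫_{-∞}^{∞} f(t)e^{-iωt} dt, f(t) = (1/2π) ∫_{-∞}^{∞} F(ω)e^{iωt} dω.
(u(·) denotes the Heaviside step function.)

f(t) = t^{3} e^{- 5 t} u\left(t\right)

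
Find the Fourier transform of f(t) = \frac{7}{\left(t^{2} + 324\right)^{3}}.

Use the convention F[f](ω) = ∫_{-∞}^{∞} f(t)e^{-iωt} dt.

F(ω) = \frac{7 \pi \left(108 \omega^{2} + 18 \left|{\omega}\right| + 1\right) e^{- 18 \left|{\omega}\right|}}{5038848}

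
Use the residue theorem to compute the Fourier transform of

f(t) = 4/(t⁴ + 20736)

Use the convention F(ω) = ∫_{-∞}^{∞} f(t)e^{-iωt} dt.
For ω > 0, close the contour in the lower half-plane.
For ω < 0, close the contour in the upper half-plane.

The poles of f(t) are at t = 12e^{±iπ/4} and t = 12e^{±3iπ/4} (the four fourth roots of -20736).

Let g(z) = f(z)e^{-iωz}; for large |z| the factor e^{-iωz} decays in the lower half-plane when ω > 0 and in the upper half-plane when ω < 0.

Case ω > 0 (lower half-plane, clockwise contour ⇒ F(ω) = -2πi·ΣRes):
  Res_{z = - 6 \sqrt{2} - 6 \sqrt{2} i} g(z) = \frac{\sqrt{2} i \left(1 - i\right) e^{6 \sqrt{2} \omega \left(-1 + i\right)}}{3456}
  Res_{z = 6 \sqrt{2} - 6 \sqrt{2} i} g(z) = \frac{\sqrt{2} i \left(1 + i\right) e^{- 6 \sqrt{2} \omega \left(1 + i\right)}}{3456}
  F(ω) = -2πi·ΣRes = \frac{\sqrt{2} \pi \left(1 - i\right) \left(e^{12 \sqrt{2} i \omega} + i\right) e^{- 6 \sqrt{2} \omega \left(1 + i\right)}}{1728} = \frac{\pi e^{- 6 \sqrt{2} \omega} \sin{\left(6 \sqrt{2} \omega + \frac{\pi}{4} \right)}}{432}

Case ω < 0 (upper half-plane, counterclockwise contour ⇒ F(ω) = +2πi·ΣRes):
  Res_{z = 6 \sqrt{2} + 6 \sqrt{2} i} g(z) = \frac{\sqrt{2} i \left(-1 + i\right) e^{6 \sqrt{2} \omega \left(1 - i\right)}}{3456}
  Res_{z = - 6 \sqrt{2} + 6 \sqrt{2} i} g(z) = \frac{\sqrt{2} \left(1 - i\right) e^{6 \sqrt{2} \omega \left(1 + i\right)}}{3456}
  F(ω) = 2πi·ΣRes = - \frac{\sqrt{2} i \pi \left(i \left(1 - i\right) e^{6 \sqrt{2} \omega \left(1 - i\right)} - \left(1 - i\right) e^{6 \sqrt{2} \omega \left(1 + i\right)}\right)}{1728} = \frac{\pi e^{6 \sqrt{2} \omega} \cos{\left(6 \sqrt{2} \omega + \frac{\pi}{4} \right)}}{432}

Both cases combine into a single formula in |ω|:

F(ω) = \frac{\pi e^{- 6 \sqrt{2} \left|{\omega}\right|} \sin{\left(6 \sqrt{2} \left|{\omega}\right| + \frac{\pi}{4} \right)}}{432}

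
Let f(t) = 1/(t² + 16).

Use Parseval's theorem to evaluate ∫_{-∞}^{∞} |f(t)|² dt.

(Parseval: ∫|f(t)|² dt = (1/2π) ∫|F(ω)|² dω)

∫|f(t)|² dt = \frac{\pi}{128}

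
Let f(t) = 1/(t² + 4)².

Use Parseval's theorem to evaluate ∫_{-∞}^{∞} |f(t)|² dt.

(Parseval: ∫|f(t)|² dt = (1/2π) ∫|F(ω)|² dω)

∫|f(t)|² dt = \frac{5 \pi}{2048}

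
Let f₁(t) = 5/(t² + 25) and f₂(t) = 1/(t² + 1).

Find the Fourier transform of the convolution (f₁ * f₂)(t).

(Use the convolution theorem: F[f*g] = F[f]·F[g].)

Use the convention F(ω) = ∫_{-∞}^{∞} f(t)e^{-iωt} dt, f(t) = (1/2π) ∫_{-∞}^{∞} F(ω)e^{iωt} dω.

F[f₁*f₂](ω) = \pi^{2} e^{- 6 \left|{\omega}\right|}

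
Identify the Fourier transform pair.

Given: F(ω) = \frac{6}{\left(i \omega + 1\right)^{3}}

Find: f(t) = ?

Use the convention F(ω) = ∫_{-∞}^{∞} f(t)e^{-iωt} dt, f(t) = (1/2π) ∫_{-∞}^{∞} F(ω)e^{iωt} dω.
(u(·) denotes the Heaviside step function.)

f(t) = 3 t^{2} e^{- t} u\left(t\right)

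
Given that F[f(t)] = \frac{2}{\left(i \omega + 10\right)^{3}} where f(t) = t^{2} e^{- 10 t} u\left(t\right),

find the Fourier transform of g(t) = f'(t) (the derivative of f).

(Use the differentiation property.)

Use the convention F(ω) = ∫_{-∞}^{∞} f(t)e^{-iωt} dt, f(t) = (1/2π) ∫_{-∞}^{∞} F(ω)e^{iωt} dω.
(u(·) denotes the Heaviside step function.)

F[g](ω) = \frac{2 i \omega}{\left(i \omega + 10\right)^{3}}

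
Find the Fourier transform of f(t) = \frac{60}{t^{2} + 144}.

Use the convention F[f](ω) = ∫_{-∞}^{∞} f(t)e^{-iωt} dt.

F(ω) = 5 \pi e^{- 12 \left|{\omega}\right|}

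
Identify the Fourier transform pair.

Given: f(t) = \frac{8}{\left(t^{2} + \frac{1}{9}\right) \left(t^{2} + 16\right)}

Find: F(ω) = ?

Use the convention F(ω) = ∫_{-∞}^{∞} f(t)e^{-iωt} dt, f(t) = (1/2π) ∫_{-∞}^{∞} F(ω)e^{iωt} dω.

F(ω) = - \frac{18 \pi e^{- 4 \left|{\omega}\right|}}{143} + \frac{216 \pi e^{- \frac{\left|{\omega}\right|}{3}}}{143}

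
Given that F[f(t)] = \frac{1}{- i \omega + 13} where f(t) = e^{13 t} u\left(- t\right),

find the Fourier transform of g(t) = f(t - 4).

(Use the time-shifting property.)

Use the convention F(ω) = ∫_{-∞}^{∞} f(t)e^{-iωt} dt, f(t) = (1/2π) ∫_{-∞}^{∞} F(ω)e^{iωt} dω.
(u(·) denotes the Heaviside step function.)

F[g](ω) = \frac{i e^{- 4 i \omega}}{\omega + 13 i}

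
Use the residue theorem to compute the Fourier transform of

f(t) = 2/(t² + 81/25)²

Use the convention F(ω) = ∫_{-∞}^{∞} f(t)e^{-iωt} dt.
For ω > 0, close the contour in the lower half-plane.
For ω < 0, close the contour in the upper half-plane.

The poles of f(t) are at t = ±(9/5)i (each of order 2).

Let g(z) = f(z)e^{-iωz}; for large |z| the factor e^{-iωz} decays in the lower half-plane when ω > 0 and in the upper half-plane when ω < 0.

Case ω > 0 (lower half-plane, clockwise contour ⇒ F(ω) = -2πi·ΣRes):
  Res_{z = - \frac{9 i}{5}} g(z) = \frac{25 i \left(9 \omega + 5\right) e^{- \frac{9 \omega}{5}}}{1458} (pole of order 2)
  F(ω) = -2πi·ΣRes = \frac{25 \pi \left(9 \omega + 5\right) e^{- \frac{9 \omega}{5}}}{729}

Case ω < 0 (upper half-plane, counterclockwise contour ⇒ F(ω) = +2πi·ΣRes):
  Res_{z = \frac{9 i}{5}} g(z) = \frac{25 i \left(9 \omega - 5\right) e^{\frac{9 \omega}{5}}}{1458} (pole of order 2)
  F(ω) = 2πi·ΣRes = \frac{25 \pi \left(5 - 9 \omega\right) e^{\frac{9 \omega}{5}}}{729}

Both cases combine into a single formula in |ω|:

F(ω) = \frac{25 \pi \left(9 \left|{\omega}\right| + 5\right) e^{- \frac{9 \left|{\omega}\right|}{5}}}{729}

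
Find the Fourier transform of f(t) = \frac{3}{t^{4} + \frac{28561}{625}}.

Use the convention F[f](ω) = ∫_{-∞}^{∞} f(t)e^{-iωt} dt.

F(ω) = \frac{375 \pi e^{- \frac{13 \sqrt{2} \left|{\omega}\right|}{10}} \sin{\left(\frac{13 \sqrt{2} \left|{\omega}\right|}{10} + \frac{\pi}{4} \right)}}{2197}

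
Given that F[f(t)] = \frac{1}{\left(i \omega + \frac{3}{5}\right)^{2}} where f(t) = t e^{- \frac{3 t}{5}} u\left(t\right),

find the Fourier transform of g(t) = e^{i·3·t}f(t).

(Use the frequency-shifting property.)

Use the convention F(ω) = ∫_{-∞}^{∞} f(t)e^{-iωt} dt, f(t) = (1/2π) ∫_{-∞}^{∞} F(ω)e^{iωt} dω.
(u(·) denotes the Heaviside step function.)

F[g](ω) = \frac{25}{\left(5 i \left(\omega - 3\right) + 3\right)^{2}}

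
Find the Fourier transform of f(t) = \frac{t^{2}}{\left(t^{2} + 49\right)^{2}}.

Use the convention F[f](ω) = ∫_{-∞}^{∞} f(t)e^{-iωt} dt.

F(ω) = \frac{\pi \left(1 - 7 \left|{\omega}\right|\right) e^{- 7 \left|{\omega}\right|}}{14}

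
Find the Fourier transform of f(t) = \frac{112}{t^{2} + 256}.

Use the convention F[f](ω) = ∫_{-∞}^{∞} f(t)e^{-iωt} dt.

F(ω) = 7 \pi e^{- 16 \left|{\omega}\right|}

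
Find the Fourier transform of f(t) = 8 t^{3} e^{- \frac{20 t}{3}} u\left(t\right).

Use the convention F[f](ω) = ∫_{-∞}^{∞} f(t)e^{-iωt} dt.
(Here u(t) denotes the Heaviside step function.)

F(ω) = \frac{3888}{\left(3 i \omega + 20\right)^{4}}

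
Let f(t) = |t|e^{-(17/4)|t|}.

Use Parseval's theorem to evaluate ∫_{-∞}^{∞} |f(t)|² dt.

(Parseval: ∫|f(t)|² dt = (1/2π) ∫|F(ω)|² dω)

∫|f(t)|² dt = \frac{32}{4913}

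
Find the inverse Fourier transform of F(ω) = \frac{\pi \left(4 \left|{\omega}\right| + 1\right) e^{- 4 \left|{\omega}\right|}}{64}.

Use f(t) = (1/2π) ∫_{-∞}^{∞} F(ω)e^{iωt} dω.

f(t) = \frac{2}{\left(t^{2} + 16\right)^{2}}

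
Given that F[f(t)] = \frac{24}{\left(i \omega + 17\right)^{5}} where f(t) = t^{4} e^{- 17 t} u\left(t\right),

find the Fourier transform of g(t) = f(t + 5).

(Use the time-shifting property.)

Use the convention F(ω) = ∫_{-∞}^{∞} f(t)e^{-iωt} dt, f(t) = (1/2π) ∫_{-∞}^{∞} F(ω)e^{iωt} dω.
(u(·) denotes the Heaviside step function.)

F[g](ω) = \frac{24 e^{5 i \omega}}{\left(i \omega + 17\right)^{5}}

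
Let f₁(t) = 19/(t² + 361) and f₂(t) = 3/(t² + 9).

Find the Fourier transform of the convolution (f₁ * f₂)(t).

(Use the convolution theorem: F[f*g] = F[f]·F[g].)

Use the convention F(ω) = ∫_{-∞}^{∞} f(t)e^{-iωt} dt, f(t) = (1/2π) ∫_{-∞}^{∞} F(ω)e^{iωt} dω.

F[f₁*f₂](ω) = \pi^{2} e^{- 22 \left|{\omega}\right|}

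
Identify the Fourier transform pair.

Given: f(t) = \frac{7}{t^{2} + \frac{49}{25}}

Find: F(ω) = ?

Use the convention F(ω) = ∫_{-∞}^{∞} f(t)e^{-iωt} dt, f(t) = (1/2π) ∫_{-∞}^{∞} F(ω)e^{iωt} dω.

F(ω) = 5 \pi e^{- \frac{7 \left|{\omega}\right|}{5}}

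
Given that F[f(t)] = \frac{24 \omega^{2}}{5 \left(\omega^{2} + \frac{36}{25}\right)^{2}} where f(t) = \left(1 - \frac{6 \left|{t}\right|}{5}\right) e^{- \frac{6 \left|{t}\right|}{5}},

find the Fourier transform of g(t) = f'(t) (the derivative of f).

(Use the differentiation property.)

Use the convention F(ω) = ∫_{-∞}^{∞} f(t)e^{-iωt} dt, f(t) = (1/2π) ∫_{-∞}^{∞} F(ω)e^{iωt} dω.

F[g](ω) = \frac{3000 i \omega^{3}}{\left(25 \omega^{2} + 36\right)^{2}}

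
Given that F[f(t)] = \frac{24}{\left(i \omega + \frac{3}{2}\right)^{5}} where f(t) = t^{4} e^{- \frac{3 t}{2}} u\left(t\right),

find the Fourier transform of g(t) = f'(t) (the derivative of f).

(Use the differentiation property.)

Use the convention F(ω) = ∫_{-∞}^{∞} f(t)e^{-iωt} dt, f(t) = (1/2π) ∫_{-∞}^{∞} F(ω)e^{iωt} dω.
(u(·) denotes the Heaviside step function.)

F[g](ω) = \frac{768 i \omega}{\left(2 i \omega + 3\right)^{5}}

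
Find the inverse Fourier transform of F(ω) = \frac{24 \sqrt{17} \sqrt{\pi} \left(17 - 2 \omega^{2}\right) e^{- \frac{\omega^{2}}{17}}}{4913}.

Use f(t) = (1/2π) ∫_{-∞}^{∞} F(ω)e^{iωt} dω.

f(t) = 6 t^{2} e^{- \frac{17 t^{2}}{4}}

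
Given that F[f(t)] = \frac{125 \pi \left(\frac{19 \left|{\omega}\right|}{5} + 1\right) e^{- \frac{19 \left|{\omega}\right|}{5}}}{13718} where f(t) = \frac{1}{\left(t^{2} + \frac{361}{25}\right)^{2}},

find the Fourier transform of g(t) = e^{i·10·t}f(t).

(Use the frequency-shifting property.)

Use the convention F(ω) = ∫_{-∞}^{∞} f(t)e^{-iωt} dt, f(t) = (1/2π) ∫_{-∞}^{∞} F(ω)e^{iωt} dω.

F[g](ω) = \frac{25 \pi \left(19 \left|{\omega - 10}\right| + 5\right) e^{- \frac{19 \left|{\omega - 10}\right|}{5}}}{13718}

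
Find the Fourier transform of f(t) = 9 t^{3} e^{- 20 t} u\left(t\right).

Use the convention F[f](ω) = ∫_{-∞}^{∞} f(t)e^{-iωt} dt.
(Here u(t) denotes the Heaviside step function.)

F(ω) = \frac{54}{\left(i \omega + 20\right)^{4}}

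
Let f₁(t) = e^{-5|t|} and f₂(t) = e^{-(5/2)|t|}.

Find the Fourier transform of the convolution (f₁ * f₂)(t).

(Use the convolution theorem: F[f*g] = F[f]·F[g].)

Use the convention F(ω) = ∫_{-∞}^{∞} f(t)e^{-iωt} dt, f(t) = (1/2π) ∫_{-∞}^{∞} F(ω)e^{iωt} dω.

F[f₁*f₂](ω) = \frac{200}{\left(\omega^{2} + 25\right) \left(4 \omega^{2} + 25\right)}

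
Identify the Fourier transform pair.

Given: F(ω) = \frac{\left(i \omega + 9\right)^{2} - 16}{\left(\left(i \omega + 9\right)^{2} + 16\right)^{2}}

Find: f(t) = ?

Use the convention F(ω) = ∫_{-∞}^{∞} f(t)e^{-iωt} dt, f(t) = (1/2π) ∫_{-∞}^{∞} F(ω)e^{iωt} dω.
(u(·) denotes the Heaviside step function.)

f(t) = t e^{- 9 t} \cos{\left(4 t \right)} u\left(t\right)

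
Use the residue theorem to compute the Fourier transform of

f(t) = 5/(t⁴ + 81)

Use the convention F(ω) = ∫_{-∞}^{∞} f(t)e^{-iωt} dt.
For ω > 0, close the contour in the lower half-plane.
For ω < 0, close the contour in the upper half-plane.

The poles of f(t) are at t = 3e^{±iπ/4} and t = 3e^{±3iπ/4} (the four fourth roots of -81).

Let g(z) = f(z)e^{-iωz}; for large |z| the factor e^{-iωz} decays in the lower half-plane when ω > 0 and in the upper half-plane when ω < 0.

Case ω > 0 (lower half-plane, clockwise contour ⇒ F(ω) = -2πi·ΣRes):
  Res_{z = - \frac{3 \sqrt{2}}{2} - \frac{3 \sqrt{2} i}{2}} g(z) = \frac{5 \sqrt{2} i \left(1 - i\right) e^{\frac{3 \sqrt{2} \omega \left(-1 + i\right)}{2}}}{216}
  Res_{z = \frac{3 \sqrt{2}}{2} - \frac{3 \sqrt{2} i}{2}} g(z) = \frac{5 \sqrt{2} i \left(1 + i\right) e^{- \frac{3 \sqrt{2} \omega \left(1 + i\right)}{2}}}{216}
  F(ω) = -2πi·ΣRes = \frac{5 \sqrt{2} \pi \left(1 - i\right) \left(e^{3 \sqrt{2} i \omega} + i\right) e^{- \frac{3 \sqrt{2} \omega \left(1 + i\right)}{2}}}{108} = \frac{5 \pi e^{- \frac{3 \sqrt{2} \omega}{2}} \sin{\left(\frac{3 \sqrt{2} \omega}{2} + \frac{\pi}{4} \right)}}{27}

Case ω < 0 (upper half-plane, counterclockwise contour ⇒ F(ω) = +2πi·ΣRes):
  Res_{z = \frac{3 \sqrt{2}}{2} + \frac{3 \sqrt{2} i}{2}} g(z) = \frac{5 \sqrt{2} i \left(-1 + i\right) e^{\frac{3 \sqrt{2} \omega \left(1 - i\right)}{2}}}{216}
  Res_{z = - \frac{3 \sqrt{2}}{2} + \frac{3 \sqrt{2} i}{2}} g(z) = \frac{5 \sqrt{2} \left(1 - i\right) e^{\frac{3 \sqrt{2} \omega \left(1 + i\right)}{2}}}{216}
  F(ω) = 2πi·ΣRes = - \frac{5 \sqrt{2} i \pi \left(i \left(1 - i\right) e^{\frac{3 \sqrt{2} \omega \left(1 - i\right)}{2}} - \left(1 - i\right) e^{\frac{3 \sqrt{2} \omega \left(1 + i\right)}{2}}\right)}{108} = \frac{5 \pi e^{\frac{3 \sqrt{2} \omega}{2}} \cos{\left(\frac{3 \sqrt{2} \omega}{2} + \frac{\pi}{4} \right)}}{27}

Both cases combine into a single formula in |ω|:

F(ω) = \frac{5 \pi e^{- \frac{3 \sqrt{2} \left|{\omega}\right|}{2}} \sin{\left(\frac{3 \sqrt{2} \left|{\omega}\right|}{2} + \frac{\pi}{4} \right)}}{27}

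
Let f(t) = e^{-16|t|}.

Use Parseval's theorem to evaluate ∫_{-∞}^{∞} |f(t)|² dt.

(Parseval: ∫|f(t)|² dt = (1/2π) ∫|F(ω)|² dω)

∫|f(t)|² dt = \frac{1}{16}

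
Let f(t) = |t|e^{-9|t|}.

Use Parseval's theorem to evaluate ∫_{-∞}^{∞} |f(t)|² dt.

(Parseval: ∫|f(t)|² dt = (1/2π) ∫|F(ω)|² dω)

∫|f(t)|² dt = \frac{1}{1458}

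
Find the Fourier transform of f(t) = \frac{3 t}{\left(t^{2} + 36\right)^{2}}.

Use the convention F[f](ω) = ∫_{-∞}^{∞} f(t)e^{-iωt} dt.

F(ω) = - \frac{i \pi \omega e^{- 6 \left|{\omega}\right|}}{4}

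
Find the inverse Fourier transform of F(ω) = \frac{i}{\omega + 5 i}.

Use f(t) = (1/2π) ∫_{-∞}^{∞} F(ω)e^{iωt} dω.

f(t) = e^{5 t} u\left(- t\right)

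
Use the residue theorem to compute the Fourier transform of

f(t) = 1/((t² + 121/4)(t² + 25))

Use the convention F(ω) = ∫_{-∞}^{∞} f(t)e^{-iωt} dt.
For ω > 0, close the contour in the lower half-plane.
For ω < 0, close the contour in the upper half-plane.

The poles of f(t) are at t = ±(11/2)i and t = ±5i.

Let g(z) = f(z)e^{-iωz}; for large |z| the factor e^{-iωz} decays in the lower half-plane when ω > 0 and in the upper half-plane when ω < 0.

Case ω > 0 (lower half-plane, clockwise contour ⇒ F(ω) = -2πi·ΣRes):
  Res_{z = - \frac{11 i}{2}} g(z) = - \frac{4 i e^{- \frac{11 \omega}{2}}}{231}
  Res_{z = - 5 i} g(z) = \frac{2 i e^{- 5 \omega}}{105}
  F(ω) = -2πi·ΣRes = \frac{4 \pi e^{- 5 \omega}}{105} - \frac{8 \pi e^{- \frac{11 \omega}{2}}}{231}

Case ω < 0 (upper half-plane, counterclockwise contour ⇒ F(ω) = +2πi·ΣRes):
  Res_{z = \frac{11 i}{2}} g(z) = \frac{4 i e^{\frac{11 \omega}{2}}}{231}
  Res_{z = 5 i} g(z) = - \frac{2 i e^{5 \omega}}{105}
  F(ω) = 2πi·ΣRes = \frac{4 \pi \left(- 10 e^{\frac{11 \omega}{2}} + 11 e^{5 \omega}\right)}{1155}

Both cases combine into a single formula in |ω|:

F(ω) = \frac{4 \pi e^{- 5 \left|{\omega}\right|}}{105} - \frac{8 \pi e^{- \frac{11 \left|{\omega}\right|}{2}}}{231}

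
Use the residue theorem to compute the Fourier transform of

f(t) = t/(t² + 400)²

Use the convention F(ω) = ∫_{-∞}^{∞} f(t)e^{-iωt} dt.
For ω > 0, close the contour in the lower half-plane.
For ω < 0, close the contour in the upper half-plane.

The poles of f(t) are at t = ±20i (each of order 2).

Let g(z) = f(z)e^{-iωz}; for large |z| the factor e^{-iωz} decays in the lower half-plane when ω > 0 and in the upper half-plane when ω < 0.

Case ω > 0 (lower half-plane, clockwise contour ⇒ F(ω) = -2πi·ΣRes):
  Res_{z = - 20 i} g(z) = \frac{\omega e^{- 20 \omega}}{80} (pole of order 2)
  F(ω) = -2πi·ΣRes = - \frac{i \pi \omega e^{- 20 \omega}}{40}

Case ω < 0 (upper half-plane, counterclockwise contour ⇒ F(ω) = +2πi·ΣRes):
  Res_{z = 20 i} g(z) = - \frac{\omega e^{20 \omega}}{80} (pole of order 2)
  F(ω) = 2πi·ΣRes = - \frac{i \pi \omega e^{20 \omega}}{40}

Both cases combine into a single formula in |ω|:

F(ω) = - \frac{i \pi \omega e^{- 20 \left|{\omega}\right|}}{40}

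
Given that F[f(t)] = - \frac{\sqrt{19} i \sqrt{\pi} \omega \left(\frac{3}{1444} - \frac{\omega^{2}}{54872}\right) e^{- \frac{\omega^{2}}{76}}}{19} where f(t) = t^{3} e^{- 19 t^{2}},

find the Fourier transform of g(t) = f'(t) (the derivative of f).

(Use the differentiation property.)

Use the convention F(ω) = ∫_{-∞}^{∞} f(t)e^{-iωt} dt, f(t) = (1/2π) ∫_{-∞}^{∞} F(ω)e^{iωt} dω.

F[g](ω) = \frac{\sqrt{19} \sqrt{\pi} \omega^{2} \left(114 - \omega^{2}\right) e^{- \frac{\omega^{2}}{76}}}{1042568}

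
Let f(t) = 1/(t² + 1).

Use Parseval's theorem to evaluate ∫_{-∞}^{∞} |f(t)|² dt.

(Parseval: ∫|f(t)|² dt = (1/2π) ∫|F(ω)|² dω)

∫|f(t)|² dt = \frac{\pi}{2}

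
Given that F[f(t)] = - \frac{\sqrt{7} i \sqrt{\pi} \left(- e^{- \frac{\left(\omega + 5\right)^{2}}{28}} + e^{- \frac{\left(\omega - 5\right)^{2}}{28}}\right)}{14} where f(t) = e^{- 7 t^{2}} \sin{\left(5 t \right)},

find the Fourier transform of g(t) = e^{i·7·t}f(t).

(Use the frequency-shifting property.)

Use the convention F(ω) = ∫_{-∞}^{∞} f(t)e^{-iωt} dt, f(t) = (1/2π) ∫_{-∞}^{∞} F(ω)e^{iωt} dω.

F[g](ω) = \frac{\sqrt{7} i \sqrt{\pi} \left(- e^{\frac{5 \omega}{7}} + e^{5}\right) e^{- \frac{\omega^{2}}{28} + \frac{\omega}{7} - \frac{36}{7}}}{14}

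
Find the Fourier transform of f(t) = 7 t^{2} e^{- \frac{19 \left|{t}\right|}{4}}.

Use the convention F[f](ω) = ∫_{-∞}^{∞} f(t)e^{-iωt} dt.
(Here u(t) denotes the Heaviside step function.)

F(ω) = \frac{34048 \left(361 - 48 \omega^{2}\right)}{\left(16 \omega^{2} + 361\right)^{3}}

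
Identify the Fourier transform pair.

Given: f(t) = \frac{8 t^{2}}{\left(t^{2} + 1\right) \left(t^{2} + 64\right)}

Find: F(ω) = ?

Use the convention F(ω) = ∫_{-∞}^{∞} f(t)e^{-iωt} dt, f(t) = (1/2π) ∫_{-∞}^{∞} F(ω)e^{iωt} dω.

F(ω) = \frac{8 \pi \left(8 - e^{7 \left|{\omega}\right|}\right) e^{- 8 \left|{\omega}\right|}}{63}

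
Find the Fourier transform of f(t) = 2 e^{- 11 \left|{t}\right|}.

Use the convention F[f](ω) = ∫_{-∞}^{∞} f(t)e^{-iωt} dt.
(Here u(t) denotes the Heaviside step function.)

F(ω) = \frac{44}{\omega^{2} + 121}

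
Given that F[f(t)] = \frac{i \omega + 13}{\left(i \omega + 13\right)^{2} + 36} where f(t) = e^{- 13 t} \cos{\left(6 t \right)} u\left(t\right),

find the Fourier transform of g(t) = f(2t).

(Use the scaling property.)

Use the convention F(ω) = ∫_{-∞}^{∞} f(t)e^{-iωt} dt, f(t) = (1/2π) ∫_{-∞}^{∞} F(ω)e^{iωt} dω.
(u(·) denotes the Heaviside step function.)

F[g](ω) = \frac{i \omega + 26}{\left(i \omega + 26\right)^{2} + 144}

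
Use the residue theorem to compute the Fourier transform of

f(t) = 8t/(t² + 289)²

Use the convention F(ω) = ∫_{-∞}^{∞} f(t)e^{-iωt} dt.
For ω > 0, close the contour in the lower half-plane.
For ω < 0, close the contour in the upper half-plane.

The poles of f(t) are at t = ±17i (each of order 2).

Let g(z) = f(z)e^{-iωz}; for large |z| the factor e^{-iωz} decays in the lower half-plane when ω > 0 and in the upper half-plane when ω < 0.

Case ω > 0 (lower half-plane, clockwise contour ⇒ F(ω) = -2πi·ΣRes):
  Res_{z = - 17 i} g(z) = \frac{2 \omega e^{- 17 \omega}}{17} (pole of order 2)
  F(ω) = -2πi·ΣRes = - \frac{4 i \pi \omega e^{- 17 \omega}}{17}

Case ω < 0 (upper half-plane, counterclockwise contour ⇒ F(ω) = +2πi·ΣRes):
  Res_{z = 17 i} g(z) = - \frac{2 \omega e^{17 \omega}}{17} (pole of order 2)
  F(ω) = 2πi·ΣRes = - \frac{4 i \pi \omega e^{17 \omega}}{17}

Both cases combine into a single formula in |ω|:

F(ω) = - \frac{4 i \pi \omega e^{- 17 \left|{\omega}\right|}}{17}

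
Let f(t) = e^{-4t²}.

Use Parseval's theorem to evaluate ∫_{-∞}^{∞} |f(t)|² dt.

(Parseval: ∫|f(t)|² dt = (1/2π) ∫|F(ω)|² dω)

∫|f(t)|² dt = \frac{\sqrt{2} \sqrt{\pi}}{4}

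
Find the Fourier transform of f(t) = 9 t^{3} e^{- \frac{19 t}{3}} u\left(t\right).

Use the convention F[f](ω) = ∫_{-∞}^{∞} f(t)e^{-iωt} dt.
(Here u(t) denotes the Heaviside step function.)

F(ω) = \frac{4374}{\left(3 i \omega + 19\right)^{4}}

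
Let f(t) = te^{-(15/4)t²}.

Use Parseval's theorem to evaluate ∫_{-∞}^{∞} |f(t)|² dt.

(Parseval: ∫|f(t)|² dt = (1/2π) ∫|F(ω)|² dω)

∫|f(t)|² dt = \frac{\sqrt{30} \sqrt{\pi}}{225}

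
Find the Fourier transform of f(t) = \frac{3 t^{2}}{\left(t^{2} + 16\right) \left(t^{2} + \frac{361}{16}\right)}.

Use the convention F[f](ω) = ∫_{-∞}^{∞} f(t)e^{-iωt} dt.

F(ω) = - \frac{64 \pi e^{- 4 \left|{\omega}\right|}}{35} + \frac{76 \pi e^{- \frac{19 \left|{\omega}\right|}{4}}}{35}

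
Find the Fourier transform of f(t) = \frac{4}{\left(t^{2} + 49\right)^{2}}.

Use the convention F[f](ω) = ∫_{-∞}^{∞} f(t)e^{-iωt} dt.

F(ω) = \frac{2 \pi \left(7 \left|{\omega}\right| + 1\right) e^{- 7 \left|{\omega}\right|}}{343}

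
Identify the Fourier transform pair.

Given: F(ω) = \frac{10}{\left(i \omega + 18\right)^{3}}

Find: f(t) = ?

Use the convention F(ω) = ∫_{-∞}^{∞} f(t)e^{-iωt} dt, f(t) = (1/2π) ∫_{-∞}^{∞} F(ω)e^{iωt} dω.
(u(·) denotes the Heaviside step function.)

f(t) = 5 t^{2} e^{- 18 t} u\left(t\right)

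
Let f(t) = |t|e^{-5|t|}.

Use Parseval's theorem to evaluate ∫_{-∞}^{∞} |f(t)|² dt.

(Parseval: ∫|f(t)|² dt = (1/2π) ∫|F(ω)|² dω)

∫|f(t)|² dt = \frac{1}{250}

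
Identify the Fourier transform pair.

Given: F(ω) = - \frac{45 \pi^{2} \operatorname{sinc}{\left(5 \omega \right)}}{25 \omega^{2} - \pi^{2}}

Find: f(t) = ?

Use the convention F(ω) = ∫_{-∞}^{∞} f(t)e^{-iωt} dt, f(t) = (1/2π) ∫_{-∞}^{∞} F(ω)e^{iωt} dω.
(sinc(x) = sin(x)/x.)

f(t) = 9 \left(\begin{cases} \frac{\cos{\left(\frac{\pi t}{5} \right)}}{2} + \frac{1}{2} & \text{for}\: \left|{t}\right| < 5 \\0 & \text{otherwise} \end{cases}\right)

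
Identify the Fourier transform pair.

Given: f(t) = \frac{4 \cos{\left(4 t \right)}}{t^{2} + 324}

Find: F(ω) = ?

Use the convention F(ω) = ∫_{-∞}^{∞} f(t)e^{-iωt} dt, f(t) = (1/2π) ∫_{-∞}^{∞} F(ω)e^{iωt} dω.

F(ω) = \frac{\pi e^{- 18 \left|{\omega + 4}\right|}}{9} + \frac{\pi e^{- 18 \left|{\omega - 4}\right|}}{9}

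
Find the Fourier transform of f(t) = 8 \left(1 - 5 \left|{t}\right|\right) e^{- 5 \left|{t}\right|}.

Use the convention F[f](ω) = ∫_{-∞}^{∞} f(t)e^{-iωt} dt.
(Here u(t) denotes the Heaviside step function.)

F(ω) = \frac{160 \omega^{2}}{\left(\omega^{2} + 25\right)^{2}}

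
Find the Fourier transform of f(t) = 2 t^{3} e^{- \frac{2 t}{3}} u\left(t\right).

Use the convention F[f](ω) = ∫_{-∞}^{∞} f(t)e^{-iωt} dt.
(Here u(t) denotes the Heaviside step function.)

F(ω) = \frac{972}{\left(3 i \omega + 2\right)^{4}}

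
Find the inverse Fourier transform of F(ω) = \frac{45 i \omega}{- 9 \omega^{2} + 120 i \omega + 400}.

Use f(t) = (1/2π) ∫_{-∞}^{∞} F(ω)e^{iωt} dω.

f(t) = 5 \left(1 - \frac{20 t}{3}\right) e^{- \frac{20 t}{3}} u\left(t\right)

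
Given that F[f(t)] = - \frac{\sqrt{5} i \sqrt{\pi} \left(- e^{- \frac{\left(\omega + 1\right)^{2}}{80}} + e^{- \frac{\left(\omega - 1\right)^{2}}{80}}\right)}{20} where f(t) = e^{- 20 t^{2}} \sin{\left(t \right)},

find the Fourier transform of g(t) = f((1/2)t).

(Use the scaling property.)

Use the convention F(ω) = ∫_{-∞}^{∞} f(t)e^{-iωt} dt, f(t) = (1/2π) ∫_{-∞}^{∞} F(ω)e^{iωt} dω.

F[g](ω) = \frac{\sqrt{5} i \sqrt{\pi} \left(1 - e^{\frac{\omega}{10}}\right) e^{- \frac{\omega^{2}}{20} - \frac{\omega}{20} - \frac{1}{80}}}{10}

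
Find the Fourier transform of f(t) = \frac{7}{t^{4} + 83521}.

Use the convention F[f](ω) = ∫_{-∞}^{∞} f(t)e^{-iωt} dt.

F(ω) = \frac{7 \pi e^{- \frac{17 \sqrt{2} \left|{\omega}\right|}{2}} \sin{\left(\frac{17 \sqrt{2} \left|{\omega}\right|}{2} + \frac{\pi}{4} \right)}}{4913}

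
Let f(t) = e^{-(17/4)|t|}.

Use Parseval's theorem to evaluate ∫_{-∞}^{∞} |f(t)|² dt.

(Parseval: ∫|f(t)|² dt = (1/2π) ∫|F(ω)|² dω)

∫|f(t)|² dt = \frac{4}{17}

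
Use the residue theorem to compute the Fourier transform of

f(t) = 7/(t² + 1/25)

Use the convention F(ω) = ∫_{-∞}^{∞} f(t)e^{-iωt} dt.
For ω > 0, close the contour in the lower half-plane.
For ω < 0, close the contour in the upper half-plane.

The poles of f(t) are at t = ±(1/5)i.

Let g(z) = f(z)e^{-iωz}; for large |z| the factor e^{-iωz} decays in the lower half-plane when ω > 0 and in the upper half-plane when ω < 0.

Case ω > 0 (lower half-plane, clockwise contour ⇒ F(ω) = -2πi·ΣRes):
  Res_{z = - \frac{i}{5}} g(z) = \frac{35 i e^{- \frac{\omega}{5}}}{2}
  F(ω) = -2πi·ΣRes = 35 \pi e^{- \frac{\omega}{5}}

Case ω < 0 (upper half-plane, counterclockwise contour ⇒ F(ω) = +2πi·ΣRes):
  Res_{z = \frac{i}{5}} g(z) = - \frac{35 i e^{\frac{\omega}{5}}}{2}
  F(ω) = 2πi·ΣRes = 35 \pi e^{\frac{\omega}{5}}

Both cases combine into a single formula in |ω|:

F(ω) = 35 \pi e^{- \frac{\left|{\omega}\right|}{5}}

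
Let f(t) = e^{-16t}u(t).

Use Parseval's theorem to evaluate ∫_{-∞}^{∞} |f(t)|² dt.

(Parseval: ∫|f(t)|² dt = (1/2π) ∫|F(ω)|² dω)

∫|f(t)|² dt = \frac{1}{32}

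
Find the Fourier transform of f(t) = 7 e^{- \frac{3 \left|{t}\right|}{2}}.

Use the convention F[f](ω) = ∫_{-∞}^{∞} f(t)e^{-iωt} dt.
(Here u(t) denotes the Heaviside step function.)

F(ω) = \frac{84}{4 \omega^{2} + 9}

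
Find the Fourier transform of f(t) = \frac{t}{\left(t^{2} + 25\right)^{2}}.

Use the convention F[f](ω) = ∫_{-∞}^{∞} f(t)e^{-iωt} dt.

F(ω) = - \frac{i \pi \omega e^{- 5 \left|{\omega}\right|}}{10}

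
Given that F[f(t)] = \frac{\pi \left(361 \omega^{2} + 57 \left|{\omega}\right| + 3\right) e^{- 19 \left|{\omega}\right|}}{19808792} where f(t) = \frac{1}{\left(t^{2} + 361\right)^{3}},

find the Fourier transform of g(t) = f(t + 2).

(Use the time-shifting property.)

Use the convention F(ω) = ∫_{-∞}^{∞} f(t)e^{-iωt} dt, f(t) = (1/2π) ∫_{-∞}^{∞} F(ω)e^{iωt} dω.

F[g](ω) = \frac{\pi \left(361 \omega^{2} + 57 \left|{\omega}\right| + 3\right) e^{2 i \omega - 19 \left|{\omega}\right|}}{19808792}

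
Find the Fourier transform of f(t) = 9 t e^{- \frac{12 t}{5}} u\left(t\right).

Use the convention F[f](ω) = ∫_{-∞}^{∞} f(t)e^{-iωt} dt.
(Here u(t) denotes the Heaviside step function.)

F(ω) = \frac{225}{\left(5 i \omega + 12\right)^{2}}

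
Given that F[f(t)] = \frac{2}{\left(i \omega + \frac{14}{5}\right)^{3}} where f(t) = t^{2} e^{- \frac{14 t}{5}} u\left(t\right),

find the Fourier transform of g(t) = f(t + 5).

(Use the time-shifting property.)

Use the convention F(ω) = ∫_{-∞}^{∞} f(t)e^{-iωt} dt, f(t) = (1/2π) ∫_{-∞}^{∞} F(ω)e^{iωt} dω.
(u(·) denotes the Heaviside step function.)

F[g](ω) = \frac{250 e^{5 i \omega}}{\left(5 i \omega + 14\right)^{3}}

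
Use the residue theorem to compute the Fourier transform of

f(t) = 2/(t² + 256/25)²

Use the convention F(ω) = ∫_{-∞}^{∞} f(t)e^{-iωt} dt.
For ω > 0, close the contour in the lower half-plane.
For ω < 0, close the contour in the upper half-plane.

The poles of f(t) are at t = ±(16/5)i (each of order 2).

Let g(z) = f(z)e^{-iωz}; for large |z| the factor e^{-iωz} decays in the lower half-plane when ω > 0 and in the upper half-plane when ω < 0.

Case ω > 0 (lower half-plane, clockwise contour ⇒ F(ω) = -2πi·ΣRes):
  Res_{z = - \frac{16 i}{5}} g(z) = \frac{25 i \left(16 \omega + 5\right) e^{- \frac{16 \omega}{5}}}{8192} (pole of order 2)
  F(ω) = -2πi·ΣRes = \frac{25 \pi \left(16 \omega + 5\right) e^{- \frac{16 \omega}{5}}}{4096}

Case ω < 0 (upper half-plane, counterclockwise contour ⇒ F(ω) = +2πi·ΣRes):
  Res_{z = \frac{16 i}{5}} g(z) = \frac{25 i \left(16 \omega - 5\right) e^{\frac{16 \omega}{5}}}{8192} (pole of order 2)
  F(ω) = 2πi·ΣRes = \frac{25 \pi \left(5 - 16 \omega\right) e^{\frac{16 \omega}{5}}}{4096}

Both cases combine into a single formula in |ω|:

F(ω) = \frac{25 \pi \left(16 \left|{\omega}\right| + 5\right) e^{- \frac{16 \left|{\omega}\right|}{5}}}{4096}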